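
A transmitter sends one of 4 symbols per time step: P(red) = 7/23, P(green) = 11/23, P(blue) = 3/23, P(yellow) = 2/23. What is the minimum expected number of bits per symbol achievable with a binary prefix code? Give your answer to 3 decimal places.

Repeatedly combine the two least-probable nodes; the expected code length is the sum of the merged weights.
merge 2/23 + 3/23 → 5/23
merge 5/23 + 7/23 → 12/23
merge 11/23 + 12/23 → 1
L = 5/23 + 12/23 + 1 = 40/23 ≈ 1.739 bits/symbol.

1.739 bits/symbol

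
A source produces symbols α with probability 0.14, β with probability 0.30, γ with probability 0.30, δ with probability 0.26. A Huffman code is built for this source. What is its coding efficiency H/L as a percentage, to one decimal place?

97.2%

Entropy H = −Σ p log₂ p ≈ 1.9446 bits.
Huffman merges: 7/50+13/50→2/5; 3/10+3/10→3/5; 2/5+3/5→1. L = 2 ≈ 2.0000.
Efficiency = H/L = 1.9446/2.0000 = 97.2%.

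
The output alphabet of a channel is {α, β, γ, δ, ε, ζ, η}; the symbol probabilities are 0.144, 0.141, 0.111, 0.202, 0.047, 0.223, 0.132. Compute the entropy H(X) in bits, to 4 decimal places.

H = −Σ pᵢ log₂ pᵢ.
−0.144·log₂(0.144) = 0.4026
−0.141·log₂(0.141) = 0.3985
−0.111·log₂(0.111) = 0.3520
−0.202·log₂(0.202) = 0.4661
−0.047·log₂(0.047) = 0.2073
−0.223·log₂(0.223) = 0.4828
−0.132·log₂(0.132) = 0.3856
Sum ≈ 2.6950 → 2.6950 bits.

2.6950 bits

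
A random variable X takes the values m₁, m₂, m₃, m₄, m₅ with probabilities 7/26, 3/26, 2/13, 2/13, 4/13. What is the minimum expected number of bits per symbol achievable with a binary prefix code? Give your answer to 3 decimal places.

2.269 bits/symbol

Repeatedly combine the two least-probable nodes; the expected code length is the sum of the merged weights.
merge 3/26 + 2/13 → 7/26
merge 2/13 + 7/26 → 11/26
merge 7/26 + 4/13 → 15/26
merge 11/26 + 15/26 → 1
L = 7/26 + 11/26 + 15/26 + 1 = 59/26 ≈ 2.269 bits/symbol.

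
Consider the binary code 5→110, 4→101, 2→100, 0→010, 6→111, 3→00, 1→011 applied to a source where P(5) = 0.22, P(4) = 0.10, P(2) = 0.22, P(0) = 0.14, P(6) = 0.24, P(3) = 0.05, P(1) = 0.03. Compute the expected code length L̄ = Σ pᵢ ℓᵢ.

2.95 bits/symbol

L̄ = Σ pᵢ·ℓᵢ = 0.22·3 + 0.10·3 + 0.22·3 + 0.14·3 + 0.24·3 + 0.05·2 + 0.03·3 = 2.95 bits/symbol.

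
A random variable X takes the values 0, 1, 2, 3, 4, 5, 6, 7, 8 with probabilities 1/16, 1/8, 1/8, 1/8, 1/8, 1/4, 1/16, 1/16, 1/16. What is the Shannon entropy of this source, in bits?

Each probability is a power of 1/2, so log₂(1/p) is an integer.
H = Σ p·log₂(1/p) = 1/16·4 + 1/8·3 + 1/8·3 + 1/8·3 + 1/8·3 + 1/4·2 + 1/16·4 + 1/16·4 + 1/16·4 = 3 bits.

3 bits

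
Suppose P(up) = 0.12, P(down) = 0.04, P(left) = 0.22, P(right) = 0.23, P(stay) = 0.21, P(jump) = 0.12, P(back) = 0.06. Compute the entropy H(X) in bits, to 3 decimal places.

2.604 bits

H = −Σ pᵢ log₂ pᵢ.
−0.12·log₂(0.12) = 0.3671
−0.04·log₂(0.04) = 0.1858
−0.22·log₂(0.22) = 0.4806
−0.23·log₂(0.23) = 0.4877
−0.21·log₂(0.21) = 0.4728
−0.12·log₂(0.12) = 0.3671
−0.06·log₂(0.06) = 0.2435
Sum ≈ 2.6045 → 2.604 bits.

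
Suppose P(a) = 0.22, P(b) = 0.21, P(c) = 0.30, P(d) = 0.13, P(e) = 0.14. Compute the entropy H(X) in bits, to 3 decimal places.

H = −Σ pᵢ log₂ pᵢ.
−0.22·log₂(0.22) = 0.4806
−0.21·log₂(0.21) = 0.4728
−0.30·log₂(0.30) = 0.5211
−0.13·log₂(0.13) = 0.3826
−0.14·log₂(0.14) = 0.3971
Sum ≈ 2.2542 → 2.254 bits.

2.254 bits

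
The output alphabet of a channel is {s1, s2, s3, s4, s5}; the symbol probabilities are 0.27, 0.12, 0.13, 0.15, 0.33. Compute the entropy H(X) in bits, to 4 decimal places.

H = −Σ pᵢ log₂ pᵢ.
−0.27·log₂(0.27) = 0.5100
−0.12·log₂(0.12) = 0.3671
−0.13·log₂(0.13) = 0.3826
−0.15·log₂(0.15) = 0.4105
−0.33·log₂(0.33) = 0.5278
Sum ≈ 2.1981 → 2.1981 bits.

2.1981 bits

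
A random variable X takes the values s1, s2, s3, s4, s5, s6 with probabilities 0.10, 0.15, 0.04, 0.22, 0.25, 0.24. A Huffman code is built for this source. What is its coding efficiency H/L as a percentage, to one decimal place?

Entropy H = −Σ p log₂ p ≈ 2.4032 bits.
Huffman merges: 1/25+1/10→7/50; 7/50+3/20→29/100; 11/50+6/25→23/50; 1/4+29/100→27/50; 23/50+27/50→1. L = 243/100 ≈ 2.4300.
Efficiency = H/L = 2.4032/2.4300 = 98.9%.

98.9%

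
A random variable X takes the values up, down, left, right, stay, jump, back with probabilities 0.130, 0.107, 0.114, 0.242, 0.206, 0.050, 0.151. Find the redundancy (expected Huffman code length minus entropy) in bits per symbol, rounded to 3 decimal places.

Entropy H = −Σ p log₂ p ≈ 2.6776 bits.
Huffman merges: 1/20+107/1000→157/1000; 57/500+13/100→61/250; 151/1000+157/1000→77/250; 103/500+121/500→56/125; 61/250+77/250→69/125; 56/125+69/125→1. L = 2709/1000 ≈ 2.7090.
L − H = 2.7090 − 2.6776 = 0.031 bits.

0.031 bits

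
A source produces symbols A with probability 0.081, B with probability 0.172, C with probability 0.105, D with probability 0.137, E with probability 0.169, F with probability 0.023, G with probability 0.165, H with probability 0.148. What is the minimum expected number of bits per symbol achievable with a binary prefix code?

2.932 bits/symbol

Repeatedly combine the two least-probable nodes; the expected code length is the sum of the merged weights.
merge 23/1000 + 81/1000 → 13/125
merge 13/125 + 21/200 → 209/1000
merge 137/1000 + 37/250 → 57/200
merge 33/200 + 169/1000 → 167/500
merge 43/250 + 209/1000 → 381/1000
merge 57/200 + 167/500 → 619/1000
merge 381/1000 + 619/1000 → 1
L = 13/125 + 209/1000 + 57/200 + 167/500 + 381/1000 + 619/1000 + 1 = 733/250 = 2.932 bits/symbol.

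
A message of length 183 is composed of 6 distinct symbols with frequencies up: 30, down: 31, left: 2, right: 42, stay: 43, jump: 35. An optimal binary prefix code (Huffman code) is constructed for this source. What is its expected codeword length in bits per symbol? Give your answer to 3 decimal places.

Probabilities are the counts divided by 183.
Repeatedly combine the two least-probable nodes; the expected code length is the sum of the merged weights.
merge 2/183 + 10/61 → 32/183
merge 31/183 + 32/183 → 21/61
merge 35/183 + 14/61 → 77/183
merge 43/183 + 21/61 → 106/183
merge 77/183 + 106/183 → 1
L = 32/183 + 21/61 + 77/183 + 106/183 + 1 = 461/183 ≈ 2.519 bits/symbol.

2.519 bits/symbol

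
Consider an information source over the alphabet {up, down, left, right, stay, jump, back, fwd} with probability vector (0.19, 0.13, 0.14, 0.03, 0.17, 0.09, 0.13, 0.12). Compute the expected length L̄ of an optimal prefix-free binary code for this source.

Repeatedly combine the two least-probable nodes; the expected code length is the sum of the merged weights.
merge 3/100 + 9/100 → 3/25
merge 3/25 + 3/25 → 6/25
merge 13/100 + 13/100 → 13/50
merge 7/50 + 17/100 → 31/100
merge 19/100 + 6/25 → 43/100
merge 13/50 + 31/100 → 57/100
merge 43/100 + 57/100 → 1
L = 3/25 + 6/25 + 13/50 + 31/100 + 43/100 + 57/100 + 1 = 293/100 = 2.93 bits/symbol.

2.93 bits/symbol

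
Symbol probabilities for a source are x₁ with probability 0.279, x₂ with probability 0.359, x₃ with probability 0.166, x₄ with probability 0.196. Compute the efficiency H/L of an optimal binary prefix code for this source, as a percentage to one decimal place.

Entropy H = −Σ p log₂ p ≈ 1.9353 bits.
Huffman merges: 83/500+49/250→181/500; 279/1000+359/1000→319/500; 181/500+319/500→1. L = 2 ≈ 2.0000.
Efficiency = H/L = 1.9353/2.0000 = 96.8%.

96.8%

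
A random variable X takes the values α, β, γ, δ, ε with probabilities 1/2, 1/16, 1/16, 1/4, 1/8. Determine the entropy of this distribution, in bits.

Each probability is a power of 1/2, so log₂(1/p) is an integer.
H = Σ p·log₂(1/p) = 1/2·1 + 1/16·4 + 1/16·4 + 1/4·2 + 1/8·3 = 1.875 bits.

1.875 bits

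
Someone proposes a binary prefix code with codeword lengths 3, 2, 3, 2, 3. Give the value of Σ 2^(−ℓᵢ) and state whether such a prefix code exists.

With common denominator 2^3 = 8: Σ 2^(−ℓᵢ) = 1/8 + 2/8 + 1/8 + 2/8 + 1/8 = 7/8 = 0.875.
Kraft's inequality requires Σ ≤ 1; here Σ = 0.875 ≤ 1, so such a prefix code exists.

0.875; yes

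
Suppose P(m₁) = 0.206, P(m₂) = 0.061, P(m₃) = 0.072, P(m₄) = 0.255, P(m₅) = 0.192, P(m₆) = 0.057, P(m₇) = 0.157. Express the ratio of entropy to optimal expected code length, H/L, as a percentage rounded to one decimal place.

Entropy H = −Σ p log₂ p ≈ 2.6038 bits.
Huffman merges: 57/1000+61/1000→59/500; 9/125+59/500→19/100; 157/1000+19/100→347/1000; 24/125+103/500→199/500; 51/200+347/1000→301/500; 199/500+301/500→1. L = 531/200 ≈ 2.6550.
Efficiency = H/L = 2.6038/2.6550 = 98.1%.

98.1%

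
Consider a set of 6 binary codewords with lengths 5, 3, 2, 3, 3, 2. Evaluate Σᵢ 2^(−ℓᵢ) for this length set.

0.90625

With common denominator 2^5 = 32: Σ 2^(−ℓᵢ) = 1/32 + 4/32 + 8/32 + 4/32 + 4/32 + 8/32 = 29/32 = 0.90625.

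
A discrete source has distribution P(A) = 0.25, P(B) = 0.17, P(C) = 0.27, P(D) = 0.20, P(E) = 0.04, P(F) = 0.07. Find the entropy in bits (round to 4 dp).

H = −Σ pᵢ log₂ pᵢ.
−0.25·log₂(0.25) = 0.5000
−0.17·log₂(0.17) = 0.4346
−0.27·log₂(0.27) = 0.5100
−0.20·log₂(0.20) = 0.4644
−0.04·log₂(0.04) = 0.1858
−0.07·log₂(0.07) = 0.2686
Sum ≈ 2.3633 → 2.3633 bits.

2.3633 bits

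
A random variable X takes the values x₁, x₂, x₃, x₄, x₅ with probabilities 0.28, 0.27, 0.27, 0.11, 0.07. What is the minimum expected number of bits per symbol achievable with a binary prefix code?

Repeatedly combine the two least-probable nodes; the expected code length is the sum of the merged weights.
merge 7/100 + 11/100 → 9/50
merge 9/50 + 27/100 → 9/20
merge 27/100 + 7/25 → 11/20
merge 9/20 + 11/20 → 1
L = 9/50 + 9/20 + 11/20 + 1 = 109/50 = 2.18 bits/symbol.

2.18 bits/symbol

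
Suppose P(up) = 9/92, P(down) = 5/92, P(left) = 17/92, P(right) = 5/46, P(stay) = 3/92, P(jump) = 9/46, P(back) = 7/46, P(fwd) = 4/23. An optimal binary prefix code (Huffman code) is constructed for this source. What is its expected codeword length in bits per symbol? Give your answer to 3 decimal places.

Repeatedly combine the two least-probable nodes; the expected code length is the sum of the merged weights.
merge 3/92 + 5/92 → 2/23
merge 2/23 + 9/92 → 17/92
merge 5/46 + 7/46 → 6/23
merge 4/23 + 17/92 → 33/92
merge 17/92 + 9/46 → 35/92
merge 6/23 + 33/92 → 57/92
merge 35/92 + 57/92 → 1
L = 2/23 + 17/92 + 6/23 + 33/92 + 35/92 + 57/92 + 1 = 133/46 ≈ 2.891 bits/symbol.

2.891 bits/symbol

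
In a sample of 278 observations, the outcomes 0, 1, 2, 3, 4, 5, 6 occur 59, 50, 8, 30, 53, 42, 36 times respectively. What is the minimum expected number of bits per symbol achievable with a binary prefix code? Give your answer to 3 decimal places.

2.734 bits/symbol

Probabilities are the counts divided by 278.
Repeatedly combine the two least-probable nodes; the expected code length is the sum of the merged weights.
merge 4/139 + 15/139 → 19/139
merge 18/139 + 19/139 → 37/139
merge 21/139 + 25/139 → 46/139
merge 53/278 + 59/278 → 56/139
merge 37/139 + 46/139 → 83/139
merge 56/139 + 83/139 → 1
L = 19/139 + 37/139 + 46/139 + 56/139 + 83/139 + 1 = 380/139 ≈ 2.734 bits/symbol.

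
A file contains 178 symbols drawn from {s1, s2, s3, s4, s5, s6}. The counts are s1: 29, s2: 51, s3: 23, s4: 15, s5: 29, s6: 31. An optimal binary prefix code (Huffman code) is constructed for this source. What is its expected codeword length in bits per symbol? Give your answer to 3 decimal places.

2.539 bits/symbol

Probabilities are the counts divided by 178.
Repeatedly combine the two least-probable nodes; the expected code length is the sum of the merged weights.
merge 15/178 + 23/178 → 19/89
merge 29/178 + 29/178 → 29/89
merge 31/178 + 19/89 → 69/178
merge 51/178 + 29/89 → 109/178
merge 69/178 + 109/178 → 1
L = 19/89 + 29/89 + 69/178 + 109/178 + 1 = 226/89 ≈ 2.539 bits/symbol.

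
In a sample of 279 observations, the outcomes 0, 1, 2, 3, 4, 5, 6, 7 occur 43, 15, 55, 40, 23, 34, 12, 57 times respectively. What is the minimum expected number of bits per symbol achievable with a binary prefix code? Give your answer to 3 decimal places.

Probabilities are the counts divided by 279.
Repeatedly combine the two least-probable nodes; the expected code length is the sum of the merged weights.
merge 4/93 + 5/93 → 3/31
merge 23/279 + 3/31 → 50/279
merge 34/279 + 40/279 → 74/279
merge 43/279 + 50/279 → 1/3
merge 55/279 + 19/93 → 112/279
merge 74/279 + 1/3 → 167/279
merge 112/279 + 167/279 → 1
L = 3/31 + 50/279 + 74/279 + 1/3 + 112/279 + 167/279 + 1 = 802/279 ≈ 2.875 bits/symbol.

2.875 bits/symbol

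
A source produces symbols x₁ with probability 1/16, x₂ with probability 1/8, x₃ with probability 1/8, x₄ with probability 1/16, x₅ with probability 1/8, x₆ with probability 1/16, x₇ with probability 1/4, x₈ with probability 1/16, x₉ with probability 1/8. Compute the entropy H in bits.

Each probability is a power of 1/2, so log₂(1/p) is an integer.
H = Σ p·log₂(1/p) = 1/16·4 + 1/8·3 + 1/8·3 + 1/16·4 + 1/8·3 + 1/16·4 + 1/4·2 + 1/16·4 + 1/8·3 = 3 bits.

3 bits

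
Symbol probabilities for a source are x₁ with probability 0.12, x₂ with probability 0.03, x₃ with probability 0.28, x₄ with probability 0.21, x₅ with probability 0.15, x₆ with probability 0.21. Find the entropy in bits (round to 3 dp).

2.389 bits

H = −Σ pᵢ log₂ pᵢ.
−0.12·log₂(0.12) = 0.3671
−0.03·log₂(0.03) = 0.1518
−0.28·log₂(0.28) = 0.5142
−0.21·log₂(0.21) = 0.4728
−0.15·log₂(0.15) = 0.4105
−0.21·log₂(0.21) = 0.4728
Sum ≈ 2.3892 → 2.389 bits.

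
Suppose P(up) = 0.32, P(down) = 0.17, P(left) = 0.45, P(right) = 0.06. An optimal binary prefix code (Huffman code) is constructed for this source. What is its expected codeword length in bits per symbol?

1.78 bits/symbol

Repeatedly combine the two least-probable nodes; the expected code length is the sum of the merged weights.
merge 3/50 + 17/100 → 23/100
merge 23/100 + 8/25 → 11/20
merge 9/20 + 11/20 → 1
L = 23/100 + 11/20 + 1 = 89/50 = 1.78 bits/symbol.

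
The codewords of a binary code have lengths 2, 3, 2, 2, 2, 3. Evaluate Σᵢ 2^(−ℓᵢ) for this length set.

With common denominator 2^3 = 8: Σ 2^(−ℓᵢ) = 2/8 + 1/8 + 2/8 + 2/8 + 2/8 + 1/8 = 10/8 = 1.25.

1.25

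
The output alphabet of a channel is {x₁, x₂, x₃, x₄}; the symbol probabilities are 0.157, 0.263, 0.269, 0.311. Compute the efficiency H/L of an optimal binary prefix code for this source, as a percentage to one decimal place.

Entropy H = −Σ p log₂ p ≈ 1.9598 bits.
Huffman merges: 157/1000+263/1000→21/50; 269/1000+311/1000→29/50; 21/50+29/50→1. L = 2 ≈ 2.0000.
Efficiency = H/L = 1.9598/2.0000 = 98.0%.

98.0%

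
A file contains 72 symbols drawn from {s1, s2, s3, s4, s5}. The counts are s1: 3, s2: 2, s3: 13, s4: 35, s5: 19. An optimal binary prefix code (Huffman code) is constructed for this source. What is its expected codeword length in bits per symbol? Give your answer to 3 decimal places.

1.833 bits/symbol

Probabilities are the counts divided by 72.
Repeatedly combine the two least-probable nodes; the expected code length is the sum of the merged weights.
merge 1/36 + 1/24 → 5/72
merge 5/72 + 13/72 → 1/4
merge 1/4 + 19/72 → 37/72
merge 35/72 + 37/72 → 1
L = 5/72 + 1/4 + 37/72 + 1 = 11/6 ≈ 1.833 bits/symbol.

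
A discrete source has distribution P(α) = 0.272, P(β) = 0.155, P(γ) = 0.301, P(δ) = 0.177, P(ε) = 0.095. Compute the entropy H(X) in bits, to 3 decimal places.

H = −Σ pᵢ log₂ pᵢ.
−0.272·log₂(0.272) = 0.5109
−0.155·log₂(0.155) = 0.4169
−0.301·log₂(0.301) = 0.5214
−0.177·log₂(0.177) = 0.4422
−0.095·log₂(0.095) = 0.3226
Sum ≈ 2.2140 → 2.214 bits.

2.214 bits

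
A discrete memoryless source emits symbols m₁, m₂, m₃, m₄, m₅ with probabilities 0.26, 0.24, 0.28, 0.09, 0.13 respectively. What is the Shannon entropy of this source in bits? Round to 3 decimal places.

H = −Σ pᵢ log₂ pᵢ.
−0.26·log₂(0.26) = 0.5053
−0.24·log₂(0.24) = 0.4941
−0.28·log₂(0.28) = 0.5142
−0.09·log₂(0.09) = 0.3127
−0.13·log₂(0.13) = 0.3826
Sum ≈ 2.2089 → 2.209 bits.

2.209 bits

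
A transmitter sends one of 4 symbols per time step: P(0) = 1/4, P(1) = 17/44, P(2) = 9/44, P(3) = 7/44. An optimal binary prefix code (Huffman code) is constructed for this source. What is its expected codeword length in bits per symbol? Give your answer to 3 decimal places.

1.977 bits/symbol

Repeatedly combine the two least-probable nodes; the expected code length is the sum of the merged weights.
merge 7/44 + 9/44 → 4/11
merge 1/4 + 4/11 → 27/44
merge 17/44 + 27/44 → 1
L = 4/11 + 27/44 + 1 = 87/44 ≈ 1.977 bits/symbol.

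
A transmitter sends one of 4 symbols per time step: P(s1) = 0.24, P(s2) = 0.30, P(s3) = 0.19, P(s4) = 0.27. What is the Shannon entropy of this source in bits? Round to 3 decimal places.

H = −Σ pᵢ log₂ pᵢ.
−0.24·log₂(0.24) = 0.4941
−0.30·log₂(0.30) = 0.5211
−0.19·log₂(0.19) = 0.4552
−0.27·log₂(0.27) = 0.5100
Sum ≈ 1.9805 → 1.980 bits.

1.980 bits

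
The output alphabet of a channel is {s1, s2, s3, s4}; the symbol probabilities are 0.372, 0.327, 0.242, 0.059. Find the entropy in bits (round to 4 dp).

1.7943 bits

H = −Σ pᵢ log₂ pᵢ.
−0.372·log₂(0.372) = 0.5307
−0.327·log₂(0.327) = 0.5273
−0.242·log₂(0.242) = 0.4954
−0.059·log₂(0.059) = 0.2409
Sum ≈ 1.7943 → 1.7943 bits.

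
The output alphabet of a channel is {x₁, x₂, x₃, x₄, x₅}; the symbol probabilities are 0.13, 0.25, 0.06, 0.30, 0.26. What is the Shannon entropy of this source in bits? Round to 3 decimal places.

H = −Σ pᵢ log₂ pᵢ.
−0.13·log₂(0.13) = 0.3826
−0.25·log₂(0.25) = 0.5000
−0.06·log₂(0.06) = 0.2435
−0.30·log₂(0.30) = 0.5211
−0.26·log₂(0.26) = 0.5053
Sum ≈ 2.1526 → 2.153 bits.

2.153 bits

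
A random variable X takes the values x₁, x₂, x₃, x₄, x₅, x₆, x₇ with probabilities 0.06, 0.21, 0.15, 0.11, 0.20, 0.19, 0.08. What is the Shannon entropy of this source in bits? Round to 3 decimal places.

2.688 bits

H = −Σ pᵢ log₂ pᵢ.
−0.06·log₂(0.06) = 0.2435
−0.21·log₂(0.21) = 0.4728
−0.15·log₂(0.15) = 0.4105
−0.11·log₂(0.11) = 0.3503
−0.20·log₂(0.20) = 0.4644
−0.19·log₂(0.19) = 0.4552
−0.08·log₂(0.08) = 0.2915
Sum ≈ 2.6883 → 2.688 bits.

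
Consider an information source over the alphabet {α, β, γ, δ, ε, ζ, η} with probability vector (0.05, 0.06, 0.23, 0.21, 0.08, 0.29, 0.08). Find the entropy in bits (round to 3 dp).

2.521 bits

H = −Σ pᵢ log₂ pᵢ.
−0.05·log₂(0.05) = 0.2161
−0.06·log₂(0.06) = 0.2435
−0.23·log₂(0.23) = 0.4877
−0.21·log₂(0.21) = 0.4728
−0.08·log₂(0.08) = 0.2915
−0.29·log₂(0.29) = 0.5179
−0.08·log₂(0.08) = 0.2915
Sum ≈ 2.5210 → 2.521 bits.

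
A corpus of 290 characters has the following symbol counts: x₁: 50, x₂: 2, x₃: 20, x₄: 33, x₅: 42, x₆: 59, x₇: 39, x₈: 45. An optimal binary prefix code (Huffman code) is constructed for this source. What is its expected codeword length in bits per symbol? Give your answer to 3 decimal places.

Probabilities are the counts divided by 290.
Repeatedly combine the two least-probable nodes; the expected code length is the sum of the merged weights.
merge 1/145 + 2/29 → 11/145
merge 11/145 + 33/290 → 11/58
merge 39/290 + 21/145 → 81/290
merge 9/58 + 5/29 → 19/58
merge 11/58 + 59/290 → 57/145
merge 81/290 + 19/58 → 88/145
merge 57/145 + 88/145 → 1
L = 11/145 + 11/58 + 81/290 + 19/58 + 57/145 + 88/145 + 1 = 833/290 ≈ 2.872 bits/symbol.

2.872 bits/symbol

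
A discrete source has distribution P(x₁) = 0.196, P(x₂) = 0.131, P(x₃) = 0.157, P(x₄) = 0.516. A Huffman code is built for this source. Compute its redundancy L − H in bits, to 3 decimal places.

Entropy H = −Σ p log₂ p ≈ 1.7569 bits.
Huffman merges: 131/1000+157/1000→36/125; 49/250+36/125→121/250; 121/250+129/250→1. L = 443/250 ≈ 1.7720.
L − H = 1.7720 − 1.7569 = 0.015 bits.

0.015 bits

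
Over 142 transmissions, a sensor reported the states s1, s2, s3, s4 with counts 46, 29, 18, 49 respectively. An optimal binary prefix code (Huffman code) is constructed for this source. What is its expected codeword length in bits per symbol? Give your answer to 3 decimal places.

1.986 bits/symbol

Probabilities are the counts divided by 142.
Repeatedly combine the two least-probable nodes; the expected code length is the sum of the merged weights.
merge 9/71 + 29/142 → 47/142
merge 23/71 + 47/142 → 93/142
merge 49/142 + 93/142 → 1
L = 47/142 + 93/142 + 1 = 141/71 ≈ 1.986 bits/symbol.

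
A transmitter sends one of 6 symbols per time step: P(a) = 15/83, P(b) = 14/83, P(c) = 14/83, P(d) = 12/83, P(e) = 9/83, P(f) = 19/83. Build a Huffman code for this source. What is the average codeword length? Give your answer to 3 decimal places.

Repeatedly combine the two least-probable nodes; the expected code length is the sum of the merged weights.
merge 9/83 + 12/83 → 21/83
merge 14/83 + 14/83 → 28/83
merge 15/83 + 19/83 → 34/83
merge 21/83 + 28/83 → 49/83
merge 34/83 + 49/83 → 1
L = 21/83 + 28/83 + 34/83 + 49/83 + 1 = 215/83 ≈ 2.590 bits/symbol.

2.590 bits/symbol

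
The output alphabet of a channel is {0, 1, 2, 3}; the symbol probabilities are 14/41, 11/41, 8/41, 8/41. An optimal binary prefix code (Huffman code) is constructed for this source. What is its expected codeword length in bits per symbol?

Repeatedly combine the two least-probable nodes; the expected code length is the sum of the merged weights.
merge 8/41 + 8/41 → 16/41
merge 11/41 + 14/41 → 25/41
merge 16/41 + 25/41 → 1
L = 16/41 + 25/41 + 1 = 2 bits/symbol.

2 bits/symbol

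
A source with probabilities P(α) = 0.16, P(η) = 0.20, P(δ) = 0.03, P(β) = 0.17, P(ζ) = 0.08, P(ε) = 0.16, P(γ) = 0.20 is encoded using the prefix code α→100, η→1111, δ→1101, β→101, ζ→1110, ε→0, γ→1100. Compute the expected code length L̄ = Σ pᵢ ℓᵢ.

3.19 bits/symbol

L̄ = Σ pᵢ·ℓᵢ = 0.16·3 + 0.20·4 + 0.03·4 + 0.17·3 + 0.08·4 + 0.16·1 + 0.20·4 = 3.19 bits/symbol.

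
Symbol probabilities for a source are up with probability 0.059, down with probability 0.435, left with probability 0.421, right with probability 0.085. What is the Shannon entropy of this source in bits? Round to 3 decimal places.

1.591 bits

H = −Σ pᵢ log₂ pᵢ.
−0.059·log₂(0.059) = 0.2409
−0.435·log₂(0.435) = 0.5224
−0.421·log₂(0.421) = 0.5255
−0.085·log₂(0.085) = 0.3023
Sum ≈ 1.5910 → 1.591 bits.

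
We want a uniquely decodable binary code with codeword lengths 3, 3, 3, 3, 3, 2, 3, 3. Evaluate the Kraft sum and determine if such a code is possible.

1.125; no

With common denominator 2^3 = 8: Σ 2^(−ℓᵢ) = 1/8 + 1/8 + 1/8 + 1/8 + 1/8 + 2/8 + 1/8 + 1/8 = 9/8 = 1.125.
Kraft's inequality requires Σ ≤ 1; here Σ = 1.125 > 1, so no such prefix code exists.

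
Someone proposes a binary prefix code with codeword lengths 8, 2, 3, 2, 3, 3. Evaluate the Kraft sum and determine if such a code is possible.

With common denominator 2^8 = 256: Σ 2^(−ℓᵢ) = 1/256 + 64/256 + 32/256 + 64/256 + 32/256 + 32/256 = 225/256 = 0.87890625.
Kraft's inequality requires Σ ≤ 1; here Σ = 0.87890625 ≤ 1, so such a prefix code exists.

0.87890625; yes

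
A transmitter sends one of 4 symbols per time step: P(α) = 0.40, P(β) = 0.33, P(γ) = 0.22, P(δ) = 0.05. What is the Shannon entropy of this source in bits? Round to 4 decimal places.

H = −Σ pᵢ log₂ pᵢ.
−0.40·log₂(0.40) = 0.5288
−0.33·log₂(0.33) = 0.5278
−0.22·log₂(0.22) = 0.4806
−0.05·log₂(0.05) = 0.2161
Sum ≈ 1.7533 → 1.7533 bits.

1.7533 bits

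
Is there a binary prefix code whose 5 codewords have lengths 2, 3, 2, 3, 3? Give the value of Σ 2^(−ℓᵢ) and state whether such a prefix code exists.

With common denominator 2^3 = 8: Σ 2^(−ℓᵢ) = 2/8 + 1/8 + 2/8 + 1/8 + 1/8 = 7/8 = 0.875.
Kraft's inequality requires Σ ≤ 1; here Σ = 0.875 ≤ 1, so such a prefix code exists.

0.875; yes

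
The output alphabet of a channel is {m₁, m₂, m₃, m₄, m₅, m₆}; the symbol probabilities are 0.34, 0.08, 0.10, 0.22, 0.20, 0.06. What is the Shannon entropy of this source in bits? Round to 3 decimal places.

H = −Σ pᵢ log₂ pᵢ.
−0.34·log₂(0.34) = 0.5292
−0.08·log₂(0.08) = 0.2915
−0.10·log₂(0.10) = 0.3322
−0.22·log₂(0.22) = 0.4806
−0.20·log₂(0.20) = 0.4644
−0.06·log₂(0.06) = 0.2435
Sum ≈ 2.3414 → 2.341 bits.

2.341 bits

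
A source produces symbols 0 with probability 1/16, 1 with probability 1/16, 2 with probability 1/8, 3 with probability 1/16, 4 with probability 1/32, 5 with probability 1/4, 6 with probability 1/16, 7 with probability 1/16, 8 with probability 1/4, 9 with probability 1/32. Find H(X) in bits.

2.9375 bits

Each probability is a power of 1/2, so log₂(1/p) is an integer.
H = Σ p·log₂(1/p) = 1/16·4 + 1/16·4 + 1/8·3 + 1/16·4 + 1/32·5 + 1/4·2 + 1/16·4 + 1/16·4 + 1/4·2 + 1/32·5 = 2.9375 bits.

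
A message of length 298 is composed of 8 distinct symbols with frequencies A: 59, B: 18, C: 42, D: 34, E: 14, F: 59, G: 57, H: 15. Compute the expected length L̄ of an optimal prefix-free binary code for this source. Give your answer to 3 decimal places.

Probabilities are the counts divided by 298.
Repeatedly combine the two least-probable nodes; the expected code length is the sum of the merged weights.
merge 7/149 + 15/298 → 29/298
merge 9/149 + 29/298 → 47/298
merge 17/149 + 21/149 → 38/149
merge 47/298 + 57/298 → 52/149
merge 59/298 + 59/298 → 59/149
merge 38/149 + 52/149 → 90/149
merge 59/149 + 90/149 → 1
L = 29/298 + 47/298 + 38/149 + 52/149 + 59/149 + 90/149 + 1 = 426/149 ≈ 2.859 bits/symbol.

2.859 bits/symbol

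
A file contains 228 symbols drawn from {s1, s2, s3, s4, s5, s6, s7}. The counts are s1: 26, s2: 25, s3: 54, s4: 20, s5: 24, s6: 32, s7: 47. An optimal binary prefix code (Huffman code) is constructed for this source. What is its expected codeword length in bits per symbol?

2.75 bits/symbol

Probabilities are the counts divided by 228.
Repeatedly combine the two least-probable nodes; the expected code length is the sum of the merged weights.
merge 5/57 + 2/19 → 11/57
merge 25/228 + 13/114 → 17/76
merge 8/57 + 11/57 → 1/3
merge 47/228 + 17/76 → 49/114
merge 9/38 + 1/3 → 65/114
merge 49/114 + 65/114 → 1
L = 11/57 + 17/76 + 1/3 + 49/114 + 65/114 + 1 = 11/4 = 2.75 bits/symbol.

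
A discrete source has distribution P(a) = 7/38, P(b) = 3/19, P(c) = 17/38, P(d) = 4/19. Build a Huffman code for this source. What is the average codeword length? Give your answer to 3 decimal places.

Repeatedly combine the two least-probable nodes; the expected code length is the sum of the merged weights.
merge 3/19 + 7/38 → 13/38
merge 4/19 + 13/38 → 21/38
merge 17/38 + 21/38 → 1
L = 13/38 + 21/38 + 1 = 36/19 ≈ 1.895 bits/symbol.

1.895 bits/symbol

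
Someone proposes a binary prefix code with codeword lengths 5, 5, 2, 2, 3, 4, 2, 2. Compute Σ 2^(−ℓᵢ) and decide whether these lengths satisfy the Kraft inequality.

1.25; no

With common denominator 2^5 = 32: Σ 2^(−ℓᵢ) = 1/32 + 1/32 + 8/32 + 8/32 + 4/32 + 2/32 + 8/32 + 8/32 = 40/32 = 1.25.
Kraft's inequality requires Σ ≤ 1; here Σ = 1.25 > 1, so no such prefix code exists.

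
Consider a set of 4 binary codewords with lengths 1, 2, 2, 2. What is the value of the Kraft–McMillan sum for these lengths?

With common denominator 2^2 = 4: Σ 2^(−ℓᵢ) = 2/4 + 1/4 + 1/4 + 1/4 = 5/4 = 1.25.

1.25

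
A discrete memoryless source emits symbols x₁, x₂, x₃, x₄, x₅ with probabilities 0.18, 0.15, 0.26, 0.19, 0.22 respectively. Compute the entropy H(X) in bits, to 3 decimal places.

2.297 bits

H = −Σ pᵢ log₂ pᵢ.
−0.18·log₂(0.18) = 0.4453
−0.15·log₂(0.15) = 0.4105
−0.26·log₂(0.26) = 0.5053
−0.19·log₂(0.19) = 0.4552
−0.22·log₂(0.22) = 0.4806
Sum ≈ 2.2969 → 2.297 bits.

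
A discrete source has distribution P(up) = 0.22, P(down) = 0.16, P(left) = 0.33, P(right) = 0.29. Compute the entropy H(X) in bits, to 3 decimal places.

H = −Σ pᵢ log₂ pᵢ.
−0.22·log₂(0.22) = 0.4806
−0.16·log₂(0.16) = 0.4230
−0.33·log₂(0.33) = 0.5278
−0.29·log₂(0.29) = 0.5179
Sum ≈ 1.9493 → 1.949 bits.

1.949 bits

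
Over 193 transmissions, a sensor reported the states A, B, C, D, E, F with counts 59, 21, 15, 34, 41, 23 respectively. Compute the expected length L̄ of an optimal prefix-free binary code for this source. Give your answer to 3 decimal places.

Probabilities are the counts divided by 193.
Repeatedly combine the two least-probable nodes; the expected code length is the sum of the merged weights.
merge 15/193 + 21/193 → 36/193
merge 23/193 + 34/193 → 57/193
merge 36/193 + 41/193 → 77/193
merge 57/193 + 59/193 → 116/193
merge 77/193 + 116/193 → 1
L = 36/193 + 57/193 + 77/193 + 116/193 + 1 = 479/193 ≈ 2.482 bits/symbol.

2.482 bits/symbol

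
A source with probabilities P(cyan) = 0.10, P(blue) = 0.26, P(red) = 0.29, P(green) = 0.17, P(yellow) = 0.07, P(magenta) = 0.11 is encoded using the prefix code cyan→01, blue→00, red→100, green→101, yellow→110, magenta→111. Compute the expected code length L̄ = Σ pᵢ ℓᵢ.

L̄ = Σ pᵢ·ℓᵢ = 0.10·2 + 0.26·2 + 0.29·3 + 0.17·3 + 0.07·3 + 0.11·3 = 2.64 bits/symbol.

2.64 bits/symbol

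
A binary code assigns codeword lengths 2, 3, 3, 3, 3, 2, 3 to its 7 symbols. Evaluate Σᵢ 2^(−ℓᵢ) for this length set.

With common denominator 2^3 = 8: Σ 2^(−ℓᵢ) = 2/8 + 1/8 + 1/8 + 1/8 + 1/8 + 2/8 + 1/8 = 9/8 = 1.125.

1.125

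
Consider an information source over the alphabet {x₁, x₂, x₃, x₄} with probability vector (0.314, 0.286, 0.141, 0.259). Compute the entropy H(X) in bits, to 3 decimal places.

1.945 bits

H = −Σ pᵢ log₂ pᵢ.
−0.314·log₂(0.314) = 0.5247
−0.286·log₂(0.286) = 0.5165
−0.141·log₂(0.141) = 0.3985
−0.259·log₂(0.259) = 0.5048
Sum ≈ 1.9445 → 1.945 bits.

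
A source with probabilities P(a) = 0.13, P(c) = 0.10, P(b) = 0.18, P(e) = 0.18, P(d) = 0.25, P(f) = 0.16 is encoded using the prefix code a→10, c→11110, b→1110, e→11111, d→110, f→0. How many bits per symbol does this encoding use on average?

3.29 bits/symbol

L̄ = Σ pᵢ·ℓᵢ = 0.13·2 + 0.10·5 + 0.18·4 + 0.18·5 + 0.25·3 + 0.16·1 = 3.29 bits/symbol.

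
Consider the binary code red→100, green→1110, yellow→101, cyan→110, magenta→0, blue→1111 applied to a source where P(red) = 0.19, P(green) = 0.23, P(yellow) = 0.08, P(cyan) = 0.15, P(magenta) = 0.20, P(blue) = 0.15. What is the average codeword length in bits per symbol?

2.98 bits/symbol

L̄ = Σ pᵢ·ℓᵢ = 0.19·3 + 0.23·4 + 0.08·3 + 0.15·3 + 0.20·1 + 0.15·4 = 2.98 bits/symbol.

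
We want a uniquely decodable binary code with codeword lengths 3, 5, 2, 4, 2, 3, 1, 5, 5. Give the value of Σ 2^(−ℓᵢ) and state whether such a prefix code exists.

1.40625; no

With common denominator 2^5 = 32: Σ 2^(−ℓᵢ) = 4/32 + 1/32 + 8/32 + 2/32 + 8/32 + 4/32 + 16/32 + 1/32 + 1/32 = 45/32 = 1.40625.
Kraft's inequality requires Σ ≤ 1; here Σ = 1.40625 > 1, so no such prefix code exists.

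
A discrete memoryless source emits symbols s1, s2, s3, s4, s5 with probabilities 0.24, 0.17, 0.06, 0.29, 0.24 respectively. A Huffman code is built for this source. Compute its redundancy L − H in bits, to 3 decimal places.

0.046 bits

Entropy H = −Σ p log₂ p ≈ 2.1843 bits.
Huffman merges: 3/50+17/100→23/100; 23/100+6/25→47/100; 6/25+29/100→53/100; 47/100+53/100→1. L = 223/100 ≈ 2.2300.
L − H = 2.2300 − 2.1843 = 0.046 bits.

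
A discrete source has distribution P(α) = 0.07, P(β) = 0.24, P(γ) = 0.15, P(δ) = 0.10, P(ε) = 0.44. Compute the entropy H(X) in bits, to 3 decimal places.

2.027 bits

H = −Σ pᵢ log₂ pᵢ.
−0.07·log₂(0.07) = 0.2686
−0.24·log₂(0.24) = 0.4941
−0.15·log₂(0.15) = 0.4105
−0.10·log₂(0.10) = 0.3322
−0.44·log₂(0.44) = 0.5211
Sum ≈ 2.0266 → 2.027 bits.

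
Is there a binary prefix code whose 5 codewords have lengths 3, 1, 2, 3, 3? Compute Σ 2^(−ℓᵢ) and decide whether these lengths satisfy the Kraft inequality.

1.125; no

With common denominator 2^3 = 8: Σ 2^(−ℓᵢ) = 1/8 + 4/8 + 2/8 + 1/8 + 1/8 = 9/8 = 1.125.
Kraft's inequality requires Σ ≤ 1; here Σ = 1.125 > 1, so no such prefix code exists.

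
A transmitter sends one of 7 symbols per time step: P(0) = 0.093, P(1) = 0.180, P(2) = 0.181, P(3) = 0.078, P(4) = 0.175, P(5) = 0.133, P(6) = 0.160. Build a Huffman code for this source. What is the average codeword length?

Repeatedly combine the two least-probable nodes; the expected code length is the sum of the merged weights.
merge 39/500 + 93/1000 → 171/1000
merge 133/1000 + 4/25 → 293/1000
merge 171/1000 + 7/40 → 173/500
merge 9/50 + 181/1000 → 361/1000
merge 293/1000 + 173/500 → 639/1000
merge 361/1000 + 639/1000 → 1
L = 171/1000 + 293/1000 + 173/500 + 361/1000 + 639/1000 + 1 = 281/100 = 2.81 bits/symbol.

2.81 bits/symbol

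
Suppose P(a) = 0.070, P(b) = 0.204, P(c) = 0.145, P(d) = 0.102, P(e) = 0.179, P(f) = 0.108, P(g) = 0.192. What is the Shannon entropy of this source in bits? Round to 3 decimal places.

2.724 bits

H = −Σ pᵢ log₂ pᵢ.
−0.070·log₂(0.070) = 0.2686
−0.204·log₂(0.204) = 0.4678
−0.145·log₂(0.145) = 0.4040
−0.102·log₂(0.102) = 0.3359
−0.179·log₂(0.179) = 0.4443
−0.108·log₂(0.108) = 0.3468
−0.192·log₂(0.192) = 0.4571
Sum ≈ 2.7244 → 2.724 bits.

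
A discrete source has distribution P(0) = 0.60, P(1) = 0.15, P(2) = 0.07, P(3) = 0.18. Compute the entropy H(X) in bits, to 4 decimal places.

1.5666 bits

H = −Σ pᵢ log₂ pᵢ.
−0.60·log₂(0.60) = 0.4422
−0.15·log₂(0.15) = 0.4105
−0.07·log₂(0.07) = 0.2686
−0.18·log₂(0.18) = 0.4453
Sum ≈ 1.5666 → 1.5666 bits.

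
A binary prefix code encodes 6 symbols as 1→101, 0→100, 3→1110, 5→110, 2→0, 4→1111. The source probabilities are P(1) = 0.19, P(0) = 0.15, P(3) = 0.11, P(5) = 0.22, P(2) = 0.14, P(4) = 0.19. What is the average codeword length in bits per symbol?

L̄ = Σ pᵢ·ℓᵢ = 0.19·3 + 0.15·3 + 0.11·4 + 0.22·3 + 0.14·1 + 0.19·4 = 3.02 bits/symbol.

3.02 bits/symbol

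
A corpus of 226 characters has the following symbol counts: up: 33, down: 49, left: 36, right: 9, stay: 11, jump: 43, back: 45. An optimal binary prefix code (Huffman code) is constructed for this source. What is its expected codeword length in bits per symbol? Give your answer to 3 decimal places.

Probabilities are the counts divided by 226.
Repeatedly combine the two least-probable nodes; the expected code length is the sum of the merged weights.
merge 9/226 + 11/226 → 10/113
merge 10/113 + 33/226 → 53/226
merge 18/113 + 43/226 → 79/226
merge 45/226 + 49/226 → 47/113
merge 53/226 + 79/226 → 66/113
merge 47/113 + 66/113 → 1
L = 10/113 + 53/226 + 79/226 + 47/113 + 66/113 + 1 = 302/113 ≈ 2.673 bits/symbol.

2.673 bits/symbol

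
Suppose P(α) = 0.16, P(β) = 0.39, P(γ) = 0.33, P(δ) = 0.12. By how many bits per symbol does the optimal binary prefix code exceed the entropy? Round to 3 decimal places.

0.042 bits

Entropy H = −Σ p log₂ p ≈ 1.8477 bits.
Huffman merges: 3/25+4/25→7/25; 7/25+33/100→61/100; 39/100+61/100→1. L = 189/100 ≈ 1.8900.
L − H = 1.8900 − 1.8477 = 0.042 bits.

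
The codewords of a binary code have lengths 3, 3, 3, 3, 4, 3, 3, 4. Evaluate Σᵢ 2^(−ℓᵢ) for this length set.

With common denominator 2^4 = 16: Σ 2^(−ℓᵢ) = 2/16 + 2/16 + 2/16 + 2/16 + 1/16 + 2/16 + 2/16 + 1/16 = 14/16 = 0.875.

0.875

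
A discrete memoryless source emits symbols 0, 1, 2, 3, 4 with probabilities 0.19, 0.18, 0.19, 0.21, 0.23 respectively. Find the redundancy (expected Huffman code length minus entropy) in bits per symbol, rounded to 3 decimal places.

0.054 bits

Entropy H = −Σ p log₂ p ≈ 2.3163 bits.
Huffman merges: 9/50+19/100→37/100; 19/100+21/100→2/5; 23/100+37/100→3/5; 2/5+3/5→1. L = 237/100 ≈ 2.3700.
L − H = 2.3700 − 2.3163 = 0.054 bits.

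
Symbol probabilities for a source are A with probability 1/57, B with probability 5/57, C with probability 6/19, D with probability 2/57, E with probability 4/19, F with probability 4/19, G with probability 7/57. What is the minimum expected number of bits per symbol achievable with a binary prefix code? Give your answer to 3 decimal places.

Repeatedly combine the two least-probable nodes; the expected code length is the sum of the merged weights.
merge 1/57 + 2/57 → 1/19
merge 1/19 + 5/57 → 8/57
merge 7/57 + 8/57 → 5/19
merge 4/19 + 4/19 → 8/19
merge 5/19 + 6/19 → 11/19
merge 8/19 + 11/19 → 1
L = 1/19 + 8/57 + 5/19 + 8/19 + 11/19 + 1 = 140/57 ≈ 2.456 bits/symbol.

2.456 bits/symbol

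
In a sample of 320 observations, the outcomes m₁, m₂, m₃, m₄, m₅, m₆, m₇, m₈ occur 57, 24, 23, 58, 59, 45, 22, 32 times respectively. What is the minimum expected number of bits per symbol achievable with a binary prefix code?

2.95 bits/symbol

Probabilities are the counts divided by 320.
Repeatedly combine the two least-probable nodes; the expected code length is the sum of the merged weights.
merge 11/160 + 23/320 → 9/64
merge 3/40 + 1/10 → 7/40
merge 9/64 + 9/64 → 9/32
merge 7/40 + 57/320 → 113/320
merge 29/160 + 59/320 → 117/320
merge 9/32 + 113/320 → 203/320
merge 117/320 + 203/320 → 1
L = 9/64 + 7/40 + 9/32 + 113/320 + 117/320 + 203/320 + 1 = 59/20 = 2.95 bits/symbol.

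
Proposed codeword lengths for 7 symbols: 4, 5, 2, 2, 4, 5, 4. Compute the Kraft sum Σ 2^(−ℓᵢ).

With common denominator 2^5 = 32: Σ 2^(−ℓᵢ) = 2/32 + 1/32 + 8/32 + 8/32 + 2/32 + 1/32 + 2/32 = 24/32 = 0.75.

0.75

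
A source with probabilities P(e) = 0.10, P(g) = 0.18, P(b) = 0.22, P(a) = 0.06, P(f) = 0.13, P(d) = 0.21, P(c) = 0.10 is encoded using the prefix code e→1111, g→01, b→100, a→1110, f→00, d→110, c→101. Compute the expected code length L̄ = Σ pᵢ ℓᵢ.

L̄ = Σ pᵢ·ℓᵢ = 0.10·4 + 0.18·2 + 0.22·3 + 0.06·4 + 0.13·2 + 0.21·3 + 0.10·3 = 2.85 bits/symbol.

2.85 bits/symbol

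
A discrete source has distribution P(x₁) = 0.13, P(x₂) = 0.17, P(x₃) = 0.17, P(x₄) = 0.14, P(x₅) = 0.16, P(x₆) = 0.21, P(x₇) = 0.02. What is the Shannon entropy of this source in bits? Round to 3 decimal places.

H = −Σ pᵢ log₂ pᵢ.
−0.13·log₂(0.13) = 0.3826
−0.17·log₂(0.17) = 0.4346
−0.17·log₂(0.17) = 0.4346
−0.14·log₂(0.14) = 0.3971
−0.16·log₂(0.16) = 0.4230
−0.21·log₂(0.21) = 0.4728
−0.02·log₂(0.02) = 0.1129
Sum ≈ 2.6576 → 2.658 bits.

2.658 bits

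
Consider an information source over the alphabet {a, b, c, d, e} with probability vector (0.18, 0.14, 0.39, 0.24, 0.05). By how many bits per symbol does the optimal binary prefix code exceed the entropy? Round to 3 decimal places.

Entropy H = −Σ p log₂ p ≈ 2.0824 bits.
Huffman merges: 1/20+7/50→19/100; 9/50+19/100→37/100; 6/25+37/100→61/100; 39/100+61/100→1. L = 217/100 ≈ 2.1700.
L − H = 2.1700 − 2.0824 = 0.088 bits.

0.088 bits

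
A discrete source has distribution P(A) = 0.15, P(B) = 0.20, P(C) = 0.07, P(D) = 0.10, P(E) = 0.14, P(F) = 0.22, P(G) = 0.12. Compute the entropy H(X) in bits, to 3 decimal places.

H = −Σ pᵢ log₂ pᵢ.
−0.15·log₂(0.15) = 0.4105
−0.20·log₂(0.20) = 0.4644
−0.07·log₂(0.07) = 0.2686
−0.10·log₂(0.10) = 0.3322
−0.14·log₂(0.14) = 0.3971
−0.22·log₂(0.22) = 0.4806
−0.12·log₂(0.12) = 0.3671
Sum ≈ 2.7204 → 2.720 bits.

2.720 bits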